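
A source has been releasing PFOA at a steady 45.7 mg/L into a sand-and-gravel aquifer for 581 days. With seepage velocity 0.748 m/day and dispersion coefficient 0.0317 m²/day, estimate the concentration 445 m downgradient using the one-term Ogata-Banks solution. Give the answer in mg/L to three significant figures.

For a continuous step input, C/C₀ ≈ ½·erfc((x−vt)/(2√(Dt))).
vt = 0.748 × 581 = 434.588 m and 2√(Dt) = 2√(0.0317 × 581) = 8.583 m.
Argument (x−vt)/(2√(Dt)) = (445 − 434.588)/8.583 = 1.213; ½·erfc(1.213) = 0.04313.
C = 45.7 × 0.04313 = 1.97 mg/L.

1.97 mg/L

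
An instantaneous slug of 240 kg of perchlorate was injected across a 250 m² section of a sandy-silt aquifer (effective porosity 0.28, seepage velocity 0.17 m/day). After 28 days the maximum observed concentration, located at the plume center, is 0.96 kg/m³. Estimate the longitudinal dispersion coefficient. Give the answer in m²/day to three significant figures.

At the plume center C_max = M/(n_e·A·√(4πDt)), so D = M²/(4πt·(n_e·A·C_max)²).
n_e·A·C_max = 0.28 × 250 × 0.96 = 67.20 kg/m.
D = 240²/(4π × 28 × 67.20²) = 0.0363 m²/day.

0.0363 m²/day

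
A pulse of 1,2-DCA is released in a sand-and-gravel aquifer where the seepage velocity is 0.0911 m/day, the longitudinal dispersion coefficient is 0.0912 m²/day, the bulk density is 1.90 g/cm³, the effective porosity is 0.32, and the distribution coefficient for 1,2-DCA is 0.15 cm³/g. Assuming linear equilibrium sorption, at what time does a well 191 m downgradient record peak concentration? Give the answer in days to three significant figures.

Retardation factor R = 1 + ρ_b·K_d/n = 1 + 1.90 × 0.15/0.32 = 1.891.
Sorption retards both mechanisms: v_R = v/R = 0.04818 m/day, D_R = D/R = 0.04823 m²/day.
Peak time from v_R²t² + 2D_R t − x² = 0: t = (√(D_R² + v_R²x²) − D_R)/v_R².
√(D_R² + v_R²x²) = √(0.04823² + 0.04818² × 191²) = 9.203; v_R² = 0.002321.
t = (9.203 − 0.04823)/0.002321 = 3940 days.

3940 days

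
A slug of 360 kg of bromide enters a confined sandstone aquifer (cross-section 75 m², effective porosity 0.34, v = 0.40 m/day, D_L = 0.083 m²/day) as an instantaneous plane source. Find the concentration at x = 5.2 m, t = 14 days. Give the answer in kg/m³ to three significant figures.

For an instantaneous plane source, C(x,t) = M/(n_e·A·√(4πDt)) · exp(−(x−vt)²/(4Dt)), with n_e·A the pore (flow) area.
Plume center vt = 0.40 × 14 = 5.6 m, so the well at 5.2 m is 0.4 m upgradient of the peak.
√(4πDt) = 3.821 m, giving peak height M/(n_e·A·√(4πDt)) = 360/(0.34 × 75 × 3.821) = 3.695 kg/m³.
(x−vt)²/(4Dt) = (-0.4)²/(4 × 0.083 × 14) = 0.03442; exp(−0.03442) = 0.9662.
C = 3.695 × 0.9662 = 3.57 kg/m³.

3.57 kg/m³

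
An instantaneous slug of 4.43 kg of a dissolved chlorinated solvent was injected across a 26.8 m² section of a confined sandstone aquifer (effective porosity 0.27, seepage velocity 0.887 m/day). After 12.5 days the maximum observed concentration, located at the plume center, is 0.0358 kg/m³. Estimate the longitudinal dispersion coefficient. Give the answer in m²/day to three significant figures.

1.86 m²/day

At the plume center C_max = M/(n_e·A·√(4πDt)), so D = M²/(4πt·(n_e·A·C_max)²).
n_e·A·C_max = 0.27 × 26.8 × 0.0358 = 0.2590 kg/m.
D = 4.43²/(4π × 12.5 × 0.2590²) = 1.86 m²/day.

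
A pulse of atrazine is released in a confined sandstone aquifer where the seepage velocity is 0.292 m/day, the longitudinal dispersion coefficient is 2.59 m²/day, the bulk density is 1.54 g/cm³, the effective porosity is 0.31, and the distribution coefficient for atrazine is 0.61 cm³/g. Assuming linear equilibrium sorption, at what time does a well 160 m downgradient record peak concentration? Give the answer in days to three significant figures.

Retardation factor R = 1 + ρ_b·K_d/n = 1 + 1.54 × 0.61/0.31 = 4.030.
Sorption retards both mechanisms: v_R = v/R = 0.07246 m/day, D_R = D/R = 0.6427 m²/day.
Peak time from v_R²t² + 2D_R t − x² = 0: t = (√(D_R² + v_R²x²) − D_R)/v_R².
√(D_R² + v_R²x²) = √(0.6427² + 0.07246² × 160²) = 11.61; v_R² = 0.005250.
t = (11.61 − 0.6427)/0.005250 = 2090 days.

2090 days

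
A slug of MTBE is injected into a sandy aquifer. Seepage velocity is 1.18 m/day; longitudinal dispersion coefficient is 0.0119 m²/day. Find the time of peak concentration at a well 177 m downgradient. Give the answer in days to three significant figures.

150 days

For the 1D instantaneous-source solution, setting ∂C/∂t = 0 at fixed x gives v²t² + 2Dt − x² = 0, so t = (√(D² + v²x²) − D)/v².
√(D² + v²x²) = √(0.0119² + 1.18² × 177²) = 208.9; v² = 1.3924.
t = (208.9 − 0.0119)/1.3924 = 150 days (vs. the pure-advection estimate x/v = 150 d).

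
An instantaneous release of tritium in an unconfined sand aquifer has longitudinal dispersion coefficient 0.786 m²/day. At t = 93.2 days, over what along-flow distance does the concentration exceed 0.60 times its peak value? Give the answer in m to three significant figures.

24.5 m

The plume is Gaussian with σ = √(2Dt) = √(2 × 0.786 × 93.2) = 12.10 m.
C/C_peak = exp(−Δx²/(2σ²)) = 0.60 ⇒ Δx = σ·√(−2 ln 0.60) = 12.10 × 1.011 = 12.23 m.
Width = 2Δx = 24.5 m.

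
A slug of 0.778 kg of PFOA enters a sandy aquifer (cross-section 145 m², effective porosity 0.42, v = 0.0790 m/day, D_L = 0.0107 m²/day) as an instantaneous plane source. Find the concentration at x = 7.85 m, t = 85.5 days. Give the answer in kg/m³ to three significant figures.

0.00271 kg/m³

For an instantaneous plane source, C(x,t) = M/(n_e·A·√(4πDt)) · exp(−(x−vt)²/(4Dt)), with n_e·A the pore (flow) area.
Plume center vt = 0.0790 × 85.5 = 6.7545 m, so the well at 7.85 m is 1.0955 m downgradient of the peak.
√(4πDt) = 3.391 m, giving peak height M/(n_e·A·√(4πDt)) = 0.778/(0.42 × 145 × 3.391) = 0.003767 kg/m³.
(x−vt)²/(4Dt) = (1.0955)²/(4 × 0.0107 × 85.5) = 0.3280; exp(−0.3280) = 0.7204.
C = 0.003767 × 0.7204 = 0.00271 kg/m³.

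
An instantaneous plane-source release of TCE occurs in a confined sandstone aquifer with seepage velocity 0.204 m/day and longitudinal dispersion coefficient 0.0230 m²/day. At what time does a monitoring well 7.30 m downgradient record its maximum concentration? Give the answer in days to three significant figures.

35.2 days

For the 1D instantaneous-source solution, setting ∂C/∂t = 0 at fixed x gives v²t² + 2Dt − x² = 0, so t = (√(D² + v²x²) − D)/v².
√(D² + v²x²) = √(0.0230² + 0.204² × 7.30²) = 1.489; v² = 0.041616.
t = (1.489 − 0.0230)/0.041616 = 35.2 days (vs. the pure-advection estimate x/v = 35.8 d).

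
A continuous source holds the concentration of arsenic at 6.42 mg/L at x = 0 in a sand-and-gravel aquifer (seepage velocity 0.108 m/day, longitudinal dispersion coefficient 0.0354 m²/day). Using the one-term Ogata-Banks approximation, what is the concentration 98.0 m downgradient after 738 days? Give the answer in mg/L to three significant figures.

For a continuous step input, C/C₀ ≈ ½·erfc((x−vt)/(2√(Dt))).
vt = 0.108 × 738 = 79.704 m and 2√(Dt) = 2√(0.0354 × 738) = 10.22 m.
Argument (x−vt)/(2√(Dt)) = (98.0 − 79.704)/10.22 = 1.790; ½·erfc(1.790) = 0.005680.
C = 6.42 × 0.005680 = 0.0365 mg/L.

0.0365 mg/L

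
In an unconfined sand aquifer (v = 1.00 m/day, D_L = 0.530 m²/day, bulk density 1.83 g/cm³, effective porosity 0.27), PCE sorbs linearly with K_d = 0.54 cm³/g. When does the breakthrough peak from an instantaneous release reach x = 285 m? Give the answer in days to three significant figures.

1330 days

Retardation factor R = 1 + ρ_b·K_d/n = 1 + 1.83 × 0.54/0.27 = 4.660.
Sorption retards both mechanisms: v_R = v/R = 0.2146 m/day, D_R = D/R = 0.1137 m²/day.
Peak time from v_R²t² + 2D_R t − x² = 0: t = (√(D_R² + v_R²x²) − D_R)/v_R².
√(D_R² + v_R²x²) = √(0.1137² + 0.2146² × 285²) = 61.16; v_R² = 0.04605.
t = (61.16 − 0.1137)/0.04605 = 1330 days.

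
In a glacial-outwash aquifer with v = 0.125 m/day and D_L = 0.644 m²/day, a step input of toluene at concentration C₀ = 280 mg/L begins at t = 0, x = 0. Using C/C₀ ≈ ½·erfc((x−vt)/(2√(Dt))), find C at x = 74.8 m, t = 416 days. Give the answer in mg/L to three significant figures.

45.4 mg/L

For a continuous step input, C/C₀ ≈ ½·erfc((x−vt)/(2√(Dt))).
vt = 0.125 × 416 = 52 m and 2√(Dt) = 2√(0.644 × 416) = 32.74 m.
Argument (x−vt)/(2√(Dt)) = (74.8 − 52)/32.74 = 0.6964; ½·erfc(0.6964) = 0.1623.
C = 280 × 0.1623 = 45.4 mg/L.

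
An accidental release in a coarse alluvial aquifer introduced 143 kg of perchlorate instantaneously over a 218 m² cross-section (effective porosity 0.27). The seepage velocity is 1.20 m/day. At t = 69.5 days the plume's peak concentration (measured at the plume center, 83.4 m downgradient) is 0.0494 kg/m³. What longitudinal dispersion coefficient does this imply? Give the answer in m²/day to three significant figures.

At the plume center C_max = M/(n_e·A·√(4πDt)), so D = M²/(4πt·(n_e·A·C_max)²).
n_e·A·C_max = 0.27 × 218 × 0.0494 = 2.908 kg/m.
D = 143²/(4π × 69.5 × 2.908²) = 2.77 m²/day.

2.77 m²/day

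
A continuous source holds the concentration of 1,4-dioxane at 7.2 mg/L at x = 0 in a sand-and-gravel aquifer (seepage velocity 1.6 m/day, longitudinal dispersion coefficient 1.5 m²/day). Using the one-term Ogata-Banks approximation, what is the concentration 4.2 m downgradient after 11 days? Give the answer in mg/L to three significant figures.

For a continuous step input, C/C₀ ≈ ½·erfc((x−vt)/(2√(Dt))).
vt = 1.6 × 11 = 17.6 m and 2√(Dt) = 2√(1.5 × 11) = 8.124 m.
Argument (x−vt)/(2√(Dt)) = (4.2 − 17.6)/8.124 = -1.649; ½·erfc(-1.649) = 0.9902.
C = 7.2 × 0.9902 = 7.13 mg/L.

7.13 mg/L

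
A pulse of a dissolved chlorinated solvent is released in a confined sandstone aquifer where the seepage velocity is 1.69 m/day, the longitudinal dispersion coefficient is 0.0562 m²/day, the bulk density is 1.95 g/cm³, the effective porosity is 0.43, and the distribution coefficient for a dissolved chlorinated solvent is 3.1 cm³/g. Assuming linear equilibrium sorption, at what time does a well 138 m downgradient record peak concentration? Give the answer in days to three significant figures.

Retardation factor R = 1 + ρ_b·K_d/n = 1 + 1.95 × 3.1/0.43 = 15.06.
Sorption retards both mechanisms: v_R = v/R = 0.1122 m/day, D_R = D/R = 0.003732 m²/day.
Peak time from v_R²t² + 2D_R t − x² = 0: t = (√(D_R² + v_R²x²) − D_R)/v_R².
√(D_R² + v_R²x²) = √(0.003732² + 0.1122² × 138²) = 15.48; v_R² = 0.01259.
t = (15.48 − 0.003732)/0.01259 = 1230 days.

1230 days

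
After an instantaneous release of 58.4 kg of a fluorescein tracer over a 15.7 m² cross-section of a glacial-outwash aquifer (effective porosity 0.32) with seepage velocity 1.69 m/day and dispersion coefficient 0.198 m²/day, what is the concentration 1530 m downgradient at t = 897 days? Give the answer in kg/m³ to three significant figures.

0.186 kg/m³

For an instantaneous plane source, C(x,t) = M/(n_e·A·√(4πDt)) · exp(−(x−vt)²/(4Dt)), with n_e·A the pore (flow) area.
Plume center vt = 1.69 × 897 = 1515.93 m, so the well at 1530 m is 14.07 m downgradient of the peak.
√(4πDt) = 47.24 m, giving peak height M/(n_e·A·√(4πDt)) = 58.4/(0.32 × 15.7 × 47.24) = 0.2461 kg/m³.
(x−vt)²/(4Dt) = (14.07)²/(4 × 0.198 × 897) = 0.2787; exp(−0.2787) = 0.7568.
C = 0.2461 × 0.7568 = 0.186 kg/m³.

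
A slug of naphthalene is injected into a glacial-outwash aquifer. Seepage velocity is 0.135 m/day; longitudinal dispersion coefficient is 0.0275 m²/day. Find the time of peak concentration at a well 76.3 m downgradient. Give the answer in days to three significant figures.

For the 1D instantaneous-source solution, setting ∂C/∂t = 0 at fixed x gives v²t² + 2Dt − x² = 0, so t = (√(D² + v²x²) − D)/v².
√(D² + v²x²) = √(0.0275² + 0.135² × 76.3²) = 10.30; v² = 0.018225.
t = (10.30 − 0.0275)/0.018225 = 564 days (vs. the pure-advection estimate x/v = 565 d).

564 days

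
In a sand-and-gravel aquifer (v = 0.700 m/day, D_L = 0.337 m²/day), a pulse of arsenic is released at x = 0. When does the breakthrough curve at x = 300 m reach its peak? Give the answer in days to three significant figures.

For the 1D instantaneous-source solution, setting ∂C/∂t = 0 at fixed x gives v²t² + 2Dt − x² = 0, so t = (√(D² + v²x²) − D)/v².
√(D² + v²x²) = √(0.337² + 0.700² × 300²) = 210.0; v² = 0.49.
t = (210.0 − 0.337)/0.49 = 428 days (vs. the pure-advection estimate x/v = 429 d).

428 days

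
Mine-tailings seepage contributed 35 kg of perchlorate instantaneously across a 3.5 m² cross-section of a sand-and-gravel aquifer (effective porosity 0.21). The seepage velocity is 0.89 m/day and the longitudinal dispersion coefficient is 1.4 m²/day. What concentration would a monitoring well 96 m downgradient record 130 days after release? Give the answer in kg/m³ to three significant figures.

For an instantaneous plane source, C(x,t) = M/(n_e·A·√(4πDt)) · exp(−(x−vt)²/(4Dt)), with n_e·A the pore (flow) area.
Plume center vt = 0.89 × 130 = 115.7 m, so the well at 96 m is 19.7 m upgradient of the peak.
√(4πDt) = 47.82 m, giving peak height M/(n_e·A·√(4πDt)) = 35/(0.21 × 3.5 × 47.82) = 0.9958 kg/m³.
(x−vt)²/(4Dt) = (-19.7)²/(4 × 1.4 × 130) = 0.5331; exp(−0.5331) = 0.5868.
C = 0.9958 × 0.5868 = 0.584 kg/m³.

0.584 kg/m³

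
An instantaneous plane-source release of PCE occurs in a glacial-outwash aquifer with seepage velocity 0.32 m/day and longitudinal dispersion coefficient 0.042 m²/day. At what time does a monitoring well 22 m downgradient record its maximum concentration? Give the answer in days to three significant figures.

68.3 days

For the 1D instantaneous-source solution, setting ∂C/∂t = 0 at fixed x gives v²t² + 2Dt − x² = 0, so t = (√(D² + v²x²) − D)/v².
√(D² + v²x²) = √(0.042² + 0.32² × 22²) = 7.040; v² = 0.1024.
t = (7.040 − 0.042)/0.1024 = 68.3 days (vs. the pure-advection estimate x/v = 68.8 d).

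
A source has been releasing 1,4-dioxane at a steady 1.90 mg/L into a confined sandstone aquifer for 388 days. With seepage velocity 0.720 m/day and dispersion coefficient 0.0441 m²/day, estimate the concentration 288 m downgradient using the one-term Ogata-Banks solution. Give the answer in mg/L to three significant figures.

0.133 mg/L

For a continuous step input, C/C₀ ≈ ½·erfc((x−vt)/(2√(Dt))).
vt = 0.720 × 388 = 279.36 m and 2√(Dt) = 2√(0.0441 × 388) = 8.273 m.
Argument (x−vt)/(2√(Dt)) = (288 − 279.36)/8.273 = 1.044; ½·erfc(1.044) = 0.06991.
C = 1.90 × 0.06991 = 0.133 mg/L.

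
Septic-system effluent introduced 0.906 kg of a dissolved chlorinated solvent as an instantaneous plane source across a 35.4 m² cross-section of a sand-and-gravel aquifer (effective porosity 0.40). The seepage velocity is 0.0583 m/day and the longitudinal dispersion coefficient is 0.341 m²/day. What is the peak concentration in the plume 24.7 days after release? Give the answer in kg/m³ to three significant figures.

0.00622 kg/m³

The peak of an instantaneous 1D plume sits at x = vt; there the Gaussian factor is 1 and C_max = M/(n_e·A·√(4πDt)), where n_e·A is the pore area the mass is dissolved in.
√(4πDt) = √(4π × 0.341 × 24.7) = 10.29 m, so C_max = 0.906/(0.40 × 35.4 × 10.29) = 0.00622 kg/m³.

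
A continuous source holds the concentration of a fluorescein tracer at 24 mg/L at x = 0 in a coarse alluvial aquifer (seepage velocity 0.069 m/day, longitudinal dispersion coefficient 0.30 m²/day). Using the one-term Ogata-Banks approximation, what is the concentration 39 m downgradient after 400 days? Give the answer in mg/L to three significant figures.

5.54 mg/L

For a continuous step input, C/C₀ ≈ ½·erfc((x−vt)/(2√(Dt))).
vt = 0.069 × 400 = 27.6 m and 2√(Dt) = 2√(0.30 × 400) = 21.91 m.
Argument (x−vt)/(2√(Dt)) = (39 − 27.6)/21.91 = 0.5203; ½·erfc(0.5203) = 0.2309.
C = 24 × 0.2309 = 5.54 mg/L.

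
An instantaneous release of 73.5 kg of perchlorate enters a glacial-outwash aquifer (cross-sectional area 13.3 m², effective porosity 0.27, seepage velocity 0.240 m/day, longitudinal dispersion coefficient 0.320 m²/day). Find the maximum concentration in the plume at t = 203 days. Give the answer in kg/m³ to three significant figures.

The peak of an instantaneous 1D plume sits at x = vt; there the Gaussian factor is 1 and C_max = M/(n_e·A·√(4πDt)), where n_e·A is the pore area the mass is dissolved in.
√(4πDt) = √(4π × 0.320 × 203) = 28.57 m, so C_max = 73.5/(0.27 × 13.3 × 28.57) = 0.716 kg/m³.

0.716 kg/m³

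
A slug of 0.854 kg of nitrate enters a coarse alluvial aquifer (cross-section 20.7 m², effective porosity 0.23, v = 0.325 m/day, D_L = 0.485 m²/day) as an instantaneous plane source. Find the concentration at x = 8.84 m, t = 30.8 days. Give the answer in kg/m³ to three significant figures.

0.0128 kg/m³

For an instantaneous plane source, C(x,t) = M/(n_e·A·√(4πDt)) · exp(−(x−vt)²/(4Dt)), with n_e·A the pore (flow) area.
Plume center vt = 0.325 × 30.8 = 10.01 m, so the well at 8.84 m is 1.17 m upgradient of the peak.
√(4πDt) = 13.70 m, giving peak height M/(n_e·A·√(4πDt)) = 0.854/(0.23 × 20.7 × 13.70) = 0.01309 kg/m³.
(x−vt)²/(4Dt) = (-1.17)²/(4 × 0.485 × 30.8) = 0.02291; exp(−0.02291) = 0.9774.
C = 0.01309 × 0.9774 = 0.0128 kg/m³.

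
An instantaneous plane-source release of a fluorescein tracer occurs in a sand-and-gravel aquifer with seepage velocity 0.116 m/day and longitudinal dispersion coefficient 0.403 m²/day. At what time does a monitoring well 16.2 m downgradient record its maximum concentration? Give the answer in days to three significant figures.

113 days

For the 1D instantaneous-source solution, setting ∂C/∂t = 0 at fixed x gives v²t² + 2Dt − x² = 0, so t = (√(D² + v²x²) − D)/v².
√(D² + v²x²) = √(0.403² + 0.116² × 16.2²) = 1.922; v² = 0.013456.
t = (1.922 − 0.403)/0.013456 = 113 days (vs. the pure-advection estimate x/v = 140 d).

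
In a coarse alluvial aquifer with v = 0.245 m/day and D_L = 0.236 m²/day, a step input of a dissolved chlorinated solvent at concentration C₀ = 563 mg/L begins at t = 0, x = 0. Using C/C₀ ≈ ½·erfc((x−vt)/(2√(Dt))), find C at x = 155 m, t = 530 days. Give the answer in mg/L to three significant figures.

For a continuous step input, C/C₀ ≈ ½·erfc((x−vt)/(2√(Dt))).
vt = 0.245 × 530 = 129.85 m and 2√(Dt) = 2√(0.236 × 530) = 22.37 m.
Argument (x−vt)/(2√(Dt)) = (155 − 129.85)/22.37 = 1.124; ½·erfc(1.124) = 0.05597.
C = 563 × 0.05597 = 31.5 mg/L.

31.5 mg/L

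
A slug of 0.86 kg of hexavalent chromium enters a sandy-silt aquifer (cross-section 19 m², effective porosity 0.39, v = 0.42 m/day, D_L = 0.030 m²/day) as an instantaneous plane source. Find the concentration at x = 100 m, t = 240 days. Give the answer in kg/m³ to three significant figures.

0.0119 kg/m³

For an instantaneous plane source, C(x,t) = M/(n_e·A·√(4πDt)) · exp(−(x−vt)²/(4Dt)), with n_e·A the pore (flow) area.
Plume center vt = 0.42 × 240 = 100.8 m, so the well at 100 m is 0.8 m upgradient of the peak.
√(4πDt) = 9.512 m, giving peak height M/(n_e·A·√(4πDt)) = 0.86/(0.39 × 19 × 9.512) = 0.01220 kg/m³.
(x−vt)²/(4Dt) = (-0.8)²/(4 × 0.030 × 240) = 0.02222; exp(−0.02222) = 0.9780.
C = 0.01220 × 0.9780 = 0.0119 kg/m³.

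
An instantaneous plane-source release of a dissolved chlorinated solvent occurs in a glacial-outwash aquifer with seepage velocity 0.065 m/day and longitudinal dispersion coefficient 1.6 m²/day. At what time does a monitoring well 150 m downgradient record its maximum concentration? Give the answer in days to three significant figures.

1960 days

For the 1D instantaneous-source solution, setting ∂C/∂t = 0 at fixed x gives v²t² + 2Dt − x² = 0, so t = (√(D² + v²x²) − D)/v².
√(D² + v²x²) = √(1.6² + 0.065² × 150²) = 9.880; v² = 0.004225.
t = (9.880 − 1.6)/0.004225 = 1960 days (vs. the pure-advection estimate x/v = 2310 d).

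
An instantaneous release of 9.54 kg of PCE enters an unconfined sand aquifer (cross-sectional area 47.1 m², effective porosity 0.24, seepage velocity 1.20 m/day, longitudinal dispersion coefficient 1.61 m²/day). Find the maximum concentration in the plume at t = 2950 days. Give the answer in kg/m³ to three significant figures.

The peak of an instantaneous 1D plume sits at x = vt; there the Gaussian factor is 1 and C_max = M/(n_e·A·√(4πDt)), where n_e·A is the pore area the mass is dissolved in.
√(4πDt) = √(4π × 1.61 × 2950) = 244.3 m, so C_max = 9.54/(0.24 × 47.1 × 244.3) = 0.00345 kg/m³.

0.00345 kg/m³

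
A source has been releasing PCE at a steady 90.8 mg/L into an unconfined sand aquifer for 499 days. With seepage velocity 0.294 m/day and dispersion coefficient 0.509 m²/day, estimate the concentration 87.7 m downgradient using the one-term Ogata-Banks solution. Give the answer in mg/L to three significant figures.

90.4 mg/L

For a continuous step input, C/C₀ ≈ ½·erfc((x−vt)/(2√(Dt))).
vt = 0.294 × 499 = 146.706 m and 2√(Dt) = 2√(0.509 × 499) = 31.87 m.
Argument (x−vt)/(2√(Dt)) = (87.7 − 146.706)/31.87 = -1.851; ½·erfc(-1.851) = 0.9956.
C = 90.8 × 0.9956 = 90.4 mg/L.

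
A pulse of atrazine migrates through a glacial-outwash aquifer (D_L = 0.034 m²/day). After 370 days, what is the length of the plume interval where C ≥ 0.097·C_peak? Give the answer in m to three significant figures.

21.7 m

The plume is Gaussian with σ = √(2Dt) = √(2 × 0.034 × 370) = 5.016 m.
C/C_peak = exp(−Δx²/(2σ²)) = 0.097 ⇒ Δx = σ·√(−2 ln 0.097) = 5.016 × 2.160 = 10.83 m.
Width = 2Δx = 21.7 m.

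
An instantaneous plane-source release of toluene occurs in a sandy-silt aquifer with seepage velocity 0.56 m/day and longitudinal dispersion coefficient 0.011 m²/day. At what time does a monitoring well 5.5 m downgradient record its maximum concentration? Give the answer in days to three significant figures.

For the 1D instantaneous-source solution, setting ∂C/∂t = 0 at fixed x gives v²t² + 2Dt − x² = 0, so t = (√(D² + v²x²) − D)/v².
√(D² + v²x²) = √(0.011² + 0.56² × 5.5²) = 3.080; v² = 0.3136.
t = (3.080 − 0.011)/0.3136 = 9.79 days (vs. the pure-advection estimate x/v = 9.82 d).

9.79 days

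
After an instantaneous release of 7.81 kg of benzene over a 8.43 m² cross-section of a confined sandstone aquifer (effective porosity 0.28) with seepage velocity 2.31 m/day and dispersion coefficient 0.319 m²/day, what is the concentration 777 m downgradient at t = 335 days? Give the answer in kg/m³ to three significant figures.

For an instantaneous plane source, C(x,t) = M/(n_e·A·√(4πDt)) · exp(−(x−vt)²/(4Dt)), with n_e·A the pore (flow) area.
Plume center vt = 2.31 × 335 = 773.85 m, so the well at 777 m is 3.15 m downgradient of the peak.
√(4πDt) = 36.65 m, giving peak height M/(n_e·A·√(4πDt)) = 7.81/(0.28 × 8.43 × 36.65) = 0.09028 kg/m³.
(x−vt)²/(4Dt) = (3.15)²/(4 × 0.319 × 335) = 0.02321; exp(−0.02321) = 0.9771.
C = 0.09028 × 0.9771 = 0.0882 kg/m³.

0.0882 kg/m³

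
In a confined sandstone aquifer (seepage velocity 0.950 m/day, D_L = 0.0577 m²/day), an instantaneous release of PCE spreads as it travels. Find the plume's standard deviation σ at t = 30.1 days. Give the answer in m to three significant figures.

1.86 m

Dispersive spreading gives a Gaussian with σ² = 2Dt; advection only shifts the center.
σ = √(2 × 0.0577 × 30.1) = 1.86 m.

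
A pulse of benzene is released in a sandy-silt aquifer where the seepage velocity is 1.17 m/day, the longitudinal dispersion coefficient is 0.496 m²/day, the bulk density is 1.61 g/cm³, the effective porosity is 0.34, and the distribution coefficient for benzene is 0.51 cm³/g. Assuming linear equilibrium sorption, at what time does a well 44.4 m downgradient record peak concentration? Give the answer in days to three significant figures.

Retardation factor R = 1 + ρ_b·K_d/n = 1 + 1.61 × 0.51/0.34 = 3.415.
Sorption retards both mechanisms: v_R = v/R = 0.3426 m/day, D_R = D/R = 0.1452 m²/day.
Peak time from v_R²t² + 2D_R t − x² = 0: t = (√(D_R² + v_R²x²) − D_R)/v_R².
√(D_R² + v_R²x²) = √(0.1452² + 0.3426² × 44.4²) = 15.21; v_R² = 0.1174.
t = (15.21 − 0.1452)/0.1174 = 128 days.

128 days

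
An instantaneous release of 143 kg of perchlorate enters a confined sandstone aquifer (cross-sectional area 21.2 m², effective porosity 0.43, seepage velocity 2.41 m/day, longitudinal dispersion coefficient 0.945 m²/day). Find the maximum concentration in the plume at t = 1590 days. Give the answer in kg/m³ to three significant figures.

The peak of an instantaneous 1D plume sits at x = vt; there the Gaussian factor is 1 and C_max = M/(n_e·A·√(4πDt)), where n_e·A is the pore area the mass is dissolved in.
√(4πDt) = √(4π × 0.945 × 1590) = 137.4 m, so C_max = 143/(0.43 × 21.2 × 137.4) = 0.114 kg/m³.

0.114 kg/m³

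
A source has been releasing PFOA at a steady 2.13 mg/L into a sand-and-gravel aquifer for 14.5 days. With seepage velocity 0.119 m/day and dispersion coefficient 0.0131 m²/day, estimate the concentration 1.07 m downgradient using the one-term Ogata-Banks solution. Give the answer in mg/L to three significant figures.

For a continuous step input, C/C₀ ≈ ½·erfc((x−vt)/(2√(Dt))).
vt = 0.119 × 14.5 = 1.7255 m and 2√(Dt) = 2√(0.0131 × 14.5) = 0.8717 m.
Argument (x−vt)/(2√(Dt)) = (1.07 − 1.7255)/0.8717 = -0.7520; ½·erfc(-0.7520) = 0.8562.
C = 2.13 × 0.8562 = 1.82 mg/L.

1.82 mg/L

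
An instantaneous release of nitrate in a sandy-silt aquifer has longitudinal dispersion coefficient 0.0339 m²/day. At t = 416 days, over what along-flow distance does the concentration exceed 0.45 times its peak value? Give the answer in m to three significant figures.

The plume is Gaussian with σ = √(2Dt) = √(2 × 0.0339 × 416) = 5.311 m.
C/C_peak = exp(−Δx²/(2σ²)) = 0.45 ⇒ Δx = σ·√(−2 ln 0.45) = 5.311 × 1.264 = 6.713 m.
Width = 2Δx = 13.4 m.

13.4 m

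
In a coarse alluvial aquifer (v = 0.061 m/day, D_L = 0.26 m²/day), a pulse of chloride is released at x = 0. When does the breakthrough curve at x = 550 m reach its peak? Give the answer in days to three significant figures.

8950 days

For the 1D instantaneous-source solution, setting ∂C/∂t = 0 at fixed x gives v²t² + 2Dt − x² = 0, so t = (√(D² + v²x²) − D)/v².
√(D² + v²x²) = √(0.26² + 0.061² × 550²) = 33.55; v² = 0.003721.
t = (33.55 − 0.26)/0.003721 = 8950 days (vs. the pure-advection estimate x/v = 9020 d).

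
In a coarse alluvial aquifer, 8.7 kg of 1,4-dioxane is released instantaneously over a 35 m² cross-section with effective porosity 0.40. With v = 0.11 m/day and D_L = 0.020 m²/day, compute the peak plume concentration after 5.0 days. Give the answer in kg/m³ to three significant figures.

0.554 kg/m³

The peak of an instantaneous 1D plume sits at x = vt; there the Gaussian factor is 1 and C_max = M/(n_e·A·√(4πDt)), where n_e·A is the pore area the mass is dissolved in.
√(4πDt) = √(4π × 0.020 × 5.0) = 1.121 m, so C_max = 8.7/(0.40 × 35 × 1.121) = 0.554 kg/m³.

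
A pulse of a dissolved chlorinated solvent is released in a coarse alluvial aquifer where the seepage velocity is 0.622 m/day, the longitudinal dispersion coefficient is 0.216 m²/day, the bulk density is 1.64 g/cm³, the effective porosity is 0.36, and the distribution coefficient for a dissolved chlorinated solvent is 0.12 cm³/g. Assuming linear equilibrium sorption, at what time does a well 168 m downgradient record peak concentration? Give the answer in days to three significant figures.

417 days

Retardation factor R = 1 + ρ_b·K_d/n = 1 + 1.64 × 0.12/0.36 = 1.547.
Sorption retards both mechanisms: v_R = v/R = 0.4021 m/day, D_R = D/R = 0.1396 m²/day.
Peak time from v_R²t² + 2D_R t − x² = 0: t = (√(D_R² + v_R²x²) − D_R)/v_R².
√(D_R² + v_R²x²) = √(0.1396² + 0.4021² × 168²) = 67.55; v_R² = 0.1617.
t = (67.55 − 0.1396)/0.1617 = 417 days.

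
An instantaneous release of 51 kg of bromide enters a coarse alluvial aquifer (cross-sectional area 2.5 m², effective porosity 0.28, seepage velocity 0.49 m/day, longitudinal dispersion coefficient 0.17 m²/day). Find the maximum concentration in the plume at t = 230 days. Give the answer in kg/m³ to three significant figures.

The peak of an instantaneous 1D plume sits at x = vt; there the Gaussian factor is 1 and C_max = M/(n_e·A·√(4πDt)), where n_e·A is the pore area the mass is dissolved in.
√(4πDt) = √(4π × 0.17 × 230) = 22.17 m, so C_max = 51/(0.28 × 2.5 × 22.17) = 3.29 kg/m³.

3.29 kg/m³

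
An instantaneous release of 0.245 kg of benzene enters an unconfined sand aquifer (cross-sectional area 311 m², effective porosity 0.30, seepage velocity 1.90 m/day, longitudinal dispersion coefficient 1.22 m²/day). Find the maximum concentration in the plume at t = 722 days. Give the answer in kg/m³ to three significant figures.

The peak of an instantaneous 1D plume sits at x = vt; there the Gaussian factor is 1 and C_max = M/(n_e·A·√(4πDt)), where n_e·A is the pore area the mass is dissolved in.
√(4πDt) = √(4π × 1.22 × 722) = 105.2 m, so C_max = 0.245/(0.30 × 311 × 105.2) = 2.50e-05 kg/m³.

2.50e-05 kg/m³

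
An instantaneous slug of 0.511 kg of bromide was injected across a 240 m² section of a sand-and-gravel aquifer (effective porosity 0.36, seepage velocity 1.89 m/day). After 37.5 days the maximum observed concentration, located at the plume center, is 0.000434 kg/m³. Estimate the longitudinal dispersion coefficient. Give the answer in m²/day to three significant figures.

0.394 m²/day

At the plume center C_max = M/(n_e·A·√(4πDt)), so D = M²/(4πt·(n_e·A·C_max)²).
n_e·A·C_max = 0.36 × 240 × 0.000434 = 0.03750 kg/m.
D = 0.511²/(4π × 37.5 × 0.03750²) = 0.394 m²/day.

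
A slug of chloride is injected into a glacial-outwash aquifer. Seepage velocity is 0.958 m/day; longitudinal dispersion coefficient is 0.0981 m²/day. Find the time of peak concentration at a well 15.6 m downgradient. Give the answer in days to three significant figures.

For the 1D instantaneous-source solution, setting ∂C/∂t = 0 at fixed x gives v²t² + 2Dt − x² = 0, so t = (√(D² + v²x²) − D)/v².
√(D² + v²x²) = √(0.0981² + 0.958² × 15.6²) = 14.95; v² = 0.917764.
t = (14.95 − 0.0981)/0.917764 = 16.2 days (vs. the pure-advection estimate x/v = 16.3 d).

16.2 days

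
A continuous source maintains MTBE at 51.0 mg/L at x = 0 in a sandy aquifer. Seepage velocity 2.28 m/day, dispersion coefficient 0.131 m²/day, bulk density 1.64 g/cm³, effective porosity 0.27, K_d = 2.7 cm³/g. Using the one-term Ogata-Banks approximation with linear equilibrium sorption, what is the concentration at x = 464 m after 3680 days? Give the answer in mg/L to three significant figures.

Retardation factor R = 1 + ρ_b·K_d/n = 1 + 1.64 × 2.7/0.27 = 17.40.
Sorption retards both mechanisms: v_R = v/R = 0.1310 m/day, D_R = D/R = 0.007529 m²/day.
v_R·t = 0.1310 × 3680 = 482.08 m; 2√(D_R t) = 10.53 m; argument = (464 − 482.08)/10.53 = -1.717.
C = C₀ × ½·erfc(-1.717) = 51.0 × 0.9924 = 50.6 mg/L.

50.6 mg/L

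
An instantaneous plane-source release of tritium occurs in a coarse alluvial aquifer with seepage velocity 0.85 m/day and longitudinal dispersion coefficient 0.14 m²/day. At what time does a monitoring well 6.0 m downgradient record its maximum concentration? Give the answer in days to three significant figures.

6.87 days

For the 1D instantaneous-source solution, setting ∂C/∂t = 0 at fixed x gives v²t² + 2Dt − x² = 0, so t = (√(D² + v²x²) − D)/v².
√(D² + v²x²) = √(0.14² + 0.85² × 6.0²) = 5.102; v² = 0.7225.
t = (5.102 − 0.14)/0.7225 = 6.87 days (vs. the pure-advection estimate x/v = 7.06 d).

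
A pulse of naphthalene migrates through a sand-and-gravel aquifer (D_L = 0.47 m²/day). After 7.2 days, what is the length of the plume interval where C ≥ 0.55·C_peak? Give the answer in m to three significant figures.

5.69 m

The plume is Gaussian with σ = √(2Dt) = √(2 × 0.47 × 7.2) = 2.602 m.
C/C_peak = exp(−Δx²/(2σ²)) = 0.55 ⇒ Δx = σ·√(−2 ln 0.55) = 2.602 × 1.093 = 2.844 m.
Width = 2Δx = 5.69 m.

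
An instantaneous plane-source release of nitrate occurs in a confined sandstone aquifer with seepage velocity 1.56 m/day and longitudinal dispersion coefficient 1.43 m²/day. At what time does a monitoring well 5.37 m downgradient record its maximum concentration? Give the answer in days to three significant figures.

2.90 days

For the 1D instantaneous-source solution, setting ∂C/∂t = 0 at fixed x gives v²t² + 2Dt − x² = 0, so t = (√(D² + v²x²) − D)/v².
√(D² + v²x²) = √(1.43² + 1.56² × 5.37²) = 8.498; v² = 2.4336.
t = (8.498 − 1.43)/2.4336 = 2.90 days (vs. the pure-advection estimate x/v = 3.44 d).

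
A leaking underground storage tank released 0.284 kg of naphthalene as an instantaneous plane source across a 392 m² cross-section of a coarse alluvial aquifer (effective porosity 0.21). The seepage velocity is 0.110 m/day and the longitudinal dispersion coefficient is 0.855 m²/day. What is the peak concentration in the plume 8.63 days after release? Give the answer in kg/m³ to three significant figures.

The peak of an instantaneous 1D plume sits at x = vt; there the Gaussian factor is 1 and C_max = M/(n_e·A·√(4πDt)), where n_e·A is the pore area the mass is dissolved in.
√(4πDt) = √(4π × 0.855 × 8.63) = 9.629 m, so C_max = 0.284/(0.21 × 392 × 9.629) = 0.000358 kg/m³.

0.000358 kg/m³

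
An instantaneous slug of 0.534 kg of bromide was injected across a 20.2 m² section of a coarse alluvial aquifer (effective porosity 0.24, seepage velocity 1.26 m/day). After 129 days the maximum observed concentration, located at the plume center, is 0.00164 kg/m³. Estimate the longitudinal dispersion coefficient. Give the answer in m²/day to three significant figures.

At the plume center C_max = M/(n_e·A·√(4πDt)), so D = M²/(4πt·(n_e·A·C_max)²).
n_e·A·C_max = 0.24 × 20.2 × 0.00164 = 0.007951 kg/m.
D = 0.534²/(4π × 129 × 0.007951²) = 2.78 m²/day.

2.78 m²/day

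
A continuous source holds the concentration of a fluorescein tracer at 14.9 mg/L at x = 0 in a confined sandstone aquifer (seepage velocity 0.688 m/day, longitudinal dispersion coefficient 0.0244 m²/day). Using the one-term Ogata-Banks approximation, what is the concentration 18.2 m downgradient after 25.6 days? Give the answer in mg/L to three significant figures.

4.47 mg/L

For a continuous step input, C/C₀ ≈ ½·erfc((x−vt)/(2√(Dt))).
vt = 0.688 × 25.6 = 17.6128 m and 2√(Dt) = 2√(0.0244 × 25.6) = 1.581 m.
Argument (x−vt)/(2√(Dt)) = (18.2 − 17.6128)/1.581 = 0.3714; ½·erfc(0.3714) = 0.2997.
C = 14.9 × 0.2997 = 4.47 mg/L.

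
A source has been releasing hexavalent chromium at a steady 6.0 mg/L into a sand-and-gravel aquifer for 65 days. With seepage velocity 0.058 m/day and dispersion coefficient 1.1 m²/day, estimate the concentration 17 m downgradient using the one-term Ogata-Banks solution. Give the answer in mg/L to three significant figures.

0.806 mg/L

For a continuous step input, C/C₀ ≈ ½·erfc((x−vt)/(2√(Dt))).
vt = 0.058 × 65 = 3.77 m and 2√(Dt) = 2√(1.1 × 65) = 16.91 m.
Argument (x−vt)/(2√(Dt)) = (17 − 3.77)/16.91 = 0.7824; ½·erfc(0.7824) = 0.1343.
C = 6.0 × 0.1343 = 0.806 mg/L.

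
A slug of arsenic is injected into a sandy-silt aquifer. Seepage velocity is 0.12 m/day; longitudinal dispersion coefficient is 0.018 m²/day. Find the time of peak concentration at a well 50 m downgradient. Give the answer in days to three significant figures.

For the 1D instantaneous-source solution, setting ∂C/∂t = 0 at fixed x gives v²t² + 2Dt − x² = 0, so t = (√(D² + v²x²) − D)/v².
√(D² + v²x²) = √(0.018² + 0.12² × 50²) = 6.000; v² = 0.0144.
t = (6.000 − 0.018)/0.0144 = 415 days (vs. the pure-advection estimate x/v = 417 d).

415 days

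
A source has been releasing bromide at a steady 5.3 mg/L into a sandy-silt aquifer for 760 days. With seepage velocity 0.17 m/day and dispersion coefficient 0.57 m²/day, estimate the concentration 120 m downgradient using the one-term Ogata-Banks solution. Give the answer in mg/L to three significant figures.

For a continuous step input, C/C₀ ≈ ½·erfc((x−vt)/(2√(Dt))).
vt = 0.17 × 760 = 129.2 m and 2√(Dt) = 2√(0.57 × 760) = 41.63 m.
Argument (x−vt)/(2√(Dt)) = (120 − 129.2)/41.63 = -0.2210; ½·erfc(-0.2210) = 0.6227.
C = 5.3 × 0.6227 = 3.30 mg/L.

3.30 mg/L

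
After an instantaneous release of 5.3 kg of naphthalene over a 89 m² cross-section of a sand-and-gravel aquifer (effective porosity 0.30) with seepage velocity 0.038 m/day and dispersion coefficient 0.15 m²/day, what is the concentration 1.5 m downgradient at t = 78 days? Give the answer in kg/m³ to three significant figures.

For an instantaneous plane source, C(x,t) = M/(n_e·A·√(4πDt)) · exp(−(x−vt)²/(4Dt)), with n_e·A the pore (flow) area.
Plume center vt = 0.038 × 78 = 2.964 m, so the well at 1.5 m is 1.464 m upgradient of the peak.
√(4πDt) = 12.13 m, giving peak height M/(n_e·A·√(4πDt)) = 5.3/(0.30 × 89 × 12.13) = 0.01636 kg/m³.
(x−vt)²/(4Dt) = (-1.464)²/(4 × 0.15 × 78) = 0.04580; exp(−0.04580) = 0.9552.
C = 0.01636 × 0.9552 = 0.0156 kg/m³.

0.0156 kg/m³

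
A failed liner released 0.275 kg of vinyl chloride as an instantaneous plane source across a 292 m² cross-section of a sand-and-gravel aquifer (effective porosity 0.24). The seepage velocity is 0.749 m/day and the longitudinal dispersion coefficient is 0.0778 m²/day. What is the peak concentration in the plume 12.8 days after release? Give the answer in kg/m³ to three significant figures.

The peak of an instantaneous 1D plume sits at x = vt; there the Gaussian factor is 1 and C_max = M/(n_e·A·√(4πDt)), where n_e·A is the pore area the mass is dissolved in.
√(4πDt) = √(4π × 0.0778 × 12.8) = 3.538 m, so C_max = 0.275/(0.24 × 292 × 3.538) = 0.00111 kg/m³.

0.00111 kg/m³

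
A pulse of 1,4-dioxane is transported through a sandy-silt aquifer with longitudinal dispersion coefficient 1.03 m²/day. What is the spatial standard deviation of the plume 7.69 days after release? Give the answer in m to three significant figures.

Dispersive spreading gives a Gaussian with σ² = 2Dt; advection only shifts the center.
σ = √(2 × 1.03 × 7.69) = 3.98 m.

3.98 m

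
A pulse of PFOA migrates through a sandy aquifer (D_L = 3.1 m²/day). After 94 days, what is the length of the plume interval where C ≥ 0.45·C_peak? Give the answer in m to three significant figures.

61.0 m

The plume is Gaussian with σ = √(2Dt) = √(2 × 3.1 × 94) = 24.14 m.
C/C_peak = exp(−Δx²/(2σ²)) = 0.45 ⇒ Δx = σ·√(−2 ln 0.45) = 24.14 × 1.264 = 30.51 m.
Width = 2Δx = 61.0 m.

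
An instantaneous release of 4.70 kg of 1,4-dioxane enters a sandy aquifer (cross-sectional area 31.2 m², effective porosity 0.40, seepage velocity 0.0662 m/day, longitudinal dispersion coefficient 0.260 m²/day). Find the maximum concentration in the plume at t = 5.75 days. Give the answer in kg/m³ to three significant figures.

The peak of an instantaneous 1D plume sits at x = vt; there the Gaussian factor is 1 and C_max = M/(n_e·A·√(4πDt)), where n_e·A is the pore area the mass is dissolved in.
√(4πDt) = √(4π × 0.260 × 5.75) = 4.334 m, so C_max = 4.70/(0.40 × 31.2 × 4.334) = 0.0869 kg/m³.

0.0869 kg/m³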